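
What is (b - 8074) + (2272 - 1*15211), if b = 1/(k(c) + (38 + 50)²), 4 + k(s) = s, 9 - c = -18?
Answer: -163207970/7767 ≈ -21013.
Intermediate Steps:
c = 27 (c = 9 - 1*(-18) = 9 + 18 = 27)
k(s) = -4 + s
b = 1/7767 (b = 1/((-4 + 27) + (38 + 50)²) = 1/(23 + 88²) = 1/(23 + 7744) = 1/7767 ≈ 0.00012875)
(b - 8074) + (2272 - 1*15211) = (1/7767 - 8074) + (2272 - 1*15211) = -62710757/7767 + (2272 - 15211) = -62710757/7767 - 12939 = -163207970/7767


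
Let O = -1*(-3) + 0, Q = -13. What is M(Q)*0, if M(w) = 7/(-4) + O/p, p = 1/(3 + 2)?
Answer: 0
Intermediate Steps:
p = 1/5 ≈ 0.20000
O = 3 (O = 3 + 0 = 3)
M(w) = 53/4 (M(w) = 7/(-4) + 3/(1/5) = 7*(-1/4) + 3*5 = -7/4 + 15 = 53/4)
M(Q)*0 = (53/4)*0 = 0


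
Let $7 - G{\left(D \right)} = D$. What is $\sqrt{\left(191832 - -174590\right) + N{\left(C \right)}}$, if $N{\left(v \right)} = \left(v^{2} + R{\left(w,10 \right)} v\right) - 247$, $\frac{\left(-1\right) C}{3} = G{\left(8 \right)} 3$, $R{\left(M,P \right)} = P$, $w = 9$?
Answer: $\sqrt{366346} \approx 605.27$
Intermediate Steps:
$G{\left(D \right)} = 7 - D$
$C = 9$ ($C = - 3 \left(7 - 8\right) 3 = - 3 \left(\left(-1\right) 3\right) = \left(-3\right) \left(-3\right) = 9$)
$N{\left(v \right)} = -247 + v^{2} + 10 v$ ($N{\left(v \right)} = \left(v^{2} + 10 v\right) - 247 = -247 + v^{2} + 10 v$)
$\sqrt{\left(191832 - -174590\right) + N{\left(C \right)}} = \sqrt{\left(191832 - -174590\right) + \left(-247 + 9^{2} + 10 \cdot 9\right)} = \sqrt{\left(191832 + 174590\right) + \left(-247 + 81 + 90\right)} = \sqrt{366422 - 76} = \sqrt{366346}$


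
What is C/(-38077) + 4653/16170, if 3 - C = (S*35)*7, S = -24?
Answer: 2486187/18657730 ≈ 0.13325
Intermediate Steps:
C = 5883 (C = 3 - (-24*35)*7 = 3 - (-840)*7 = 3 - 1*(-5880) = 3 + 5880 = 5883)
C/(-38077) + 4653/16170 = 5883/(-38077) + 4653/16170 = 5883*(-1/38077) + 4653*(1/16170) = -5883/38077 + 141/490 = 2486187/18657730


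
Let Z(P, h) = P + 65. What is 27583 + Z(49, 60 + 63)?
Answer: 27697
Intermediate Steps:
Z(P, h) = 65 + P
27583 + Z(49, 60 + 63) = 27583 + (65 + 49) = 27583 + 114 = 27697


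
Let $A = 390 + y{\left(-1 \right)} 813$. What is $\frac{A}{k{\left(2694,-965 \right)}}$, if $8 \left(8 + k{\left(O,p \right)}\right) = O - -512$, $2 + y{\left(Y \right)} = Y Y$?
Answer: $- \frac{1692}{1571} \approx -1.077$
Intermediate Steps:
$y{\left(Y \right)} = -2 + Y^{2}$ ($y{\left(Y \right)} = -2 + Y Y = -2 + Y^{2}$)
$k{\left(O,p \right)} = 56 + \frac{O}{8}$ ($k{\left(O,p \right)} = -8 + \frac{O - -512}{8} = -8 + \frac{O + 512}{8} = -8 + \frac{512 + O}{8} = -8 + \left(64 + \frac{O}{8}\right) = 56 + \frac{O}{8}$)
$A = -423$ ($A = 390 + \left(-2 + \left(-1\right)^{2}\right) 813 = 390 + \left(-2 + 1\right) 813 = 390 - 813 = -423$)
$\frac{A}{k{\left(2694,-965 \right)}} = - \frac{423}{56 + \frac{1}{8} \cdot 2694} = - \frac{423}{56 + \frac{1347}{4}} = - \frac{423}{\frac{1571}{4}} = \left(-423\right) \frac{4}{1571} = - \frac{1692}{1571}$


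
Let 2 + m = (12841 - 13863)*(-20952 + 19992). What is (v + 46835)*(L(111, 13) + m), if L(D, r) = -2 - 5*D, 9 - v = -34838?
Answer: 80094183602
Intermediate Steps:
v = 34847 (v = 9 - 1*(-34838) = 9 + 34838 = 34847)
m = 981118 (m = -2 + (12841 - 13863)*(-20952 + 19992) = -2 - 1022*(-960) = -2 + 981120 = 981118)
(v + 46835)*(L(111, 13) + m) = (34847 + 46835)*((-2 - 5*111) + 981118) = 81682*((-2 - 555) + 981118) = 81682*(-557 + 981118) = 81682*980561 = 80094183602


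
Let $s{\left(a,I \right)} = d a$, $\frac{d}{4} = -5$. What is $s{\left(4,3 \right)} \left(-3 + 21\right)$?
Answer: $-1440$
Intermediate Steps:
$d = -20$ ($d = 4 \left(-5\right) = -20$)
$s{\left(a,I \right)} = - 20 a$
$s{\left(4,3 \right)} \left(-3 + 21\right) = \left(-20\right) 4 \left(-3 + 21\right) = \left(-80\right) 18 = -1440$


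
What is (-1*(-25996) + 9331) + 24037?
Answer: 59364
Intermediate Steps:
(-1*(-25996) + 9331) + 24037 = (25996 + 9331) + 24037 = 35327 + 24037 = 59364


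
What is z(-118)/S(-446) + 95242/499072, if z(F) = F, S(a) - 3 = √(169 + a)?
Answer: -5336867/5097664 + 59*I*√277/143 ≈ -1.0469 + 6.8668*I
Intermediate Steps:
S(a) = 3 + √(169 + a)
z(-118)/S(-446) + 95242/499072 = -118/(3 + √(169 - 446)) + 95242/499072 = -118/(3 + √(-277)) + 95242*(1/499072) = -118/(3 + I*√277) + 6803/35648 = 6803/35648 - 118/(3 + I*√277)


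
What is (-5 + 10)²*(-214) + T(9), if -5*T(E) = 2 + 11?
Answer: -26763/5 ≈ -5352.6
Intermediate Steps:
T(E) = -13/5 (T(E) = -(2 + 11)/5 = -⅕*13 = -13/5)
(-5 + 10)²*(-214) + T(9) = (-5 + 10)²*(-214) - 13/5 = 5²*(-214) - 13/5 = 25*(-214) - 13/5 = -5350 - 13/5 = -26763/5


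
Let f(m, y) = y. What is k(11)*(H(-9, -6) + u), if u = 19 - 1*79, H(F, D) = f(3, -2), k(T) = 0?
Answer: 0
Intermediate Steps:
H(F, D) = -2
u = -60 (u = 19 - 79 = -60)
k(11)*(H(-9, -6) + u) = 0*(-2 - 60) = 0*(-62) = 0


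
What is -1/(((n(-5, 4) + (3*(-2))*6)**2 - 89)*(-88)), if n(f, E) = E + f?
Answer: 1/112640 ≈ 8.8778e-6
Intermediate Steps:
-1/(((n(-5, 4) + (3*(-2))*6)**2 - 89)*(-88)) = -1/((((4 - 5) + (3*(-2))*6)**2 - 89)*(-88)) = -1/(((-1 - 6*6)**2 - 89)*(-88)) = -1/(((-1 - 36)**2 - 89)*(-88)) = -1/(((-37)**2 - 89)*(-88)) = -1/((1369 - 89)*(-88)) = -1/(1280*(-88)) = -1/(-112640) = -1*(-1/112640) = 1/112640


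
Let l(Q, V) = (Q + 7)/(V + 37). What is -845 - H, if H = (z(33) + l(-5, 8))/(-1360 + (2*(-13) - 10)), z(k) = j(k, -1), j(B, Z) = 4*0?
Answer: -26541449/31410 ≈ -845.00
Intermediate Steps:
j(B, Z) = 0
z(k) = 0
l(Q, V) = (7 + Q)/(37 + V)
H = -1/31410 (H = (0 + (7 - 5)/(37 + 8))/(-1360 + (2*(-13) - 10)) = (0 + 2/45)/(-1360 + (-26 - 10)) = (0 + (1/45)*2)/(-1360 - 36) = (0 + 2/45)/(-1396) = (2/45)*(-1/1396) = -1/31410 ≈ -3.1837e-5)
-845 - H = -845 - 1*(-1/31410) = -845 + 1/31410 = -26541449/31410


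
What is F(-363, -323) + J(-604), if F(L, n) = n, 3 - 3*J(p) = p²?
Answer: -365782/3 ≈ -1.2193e+5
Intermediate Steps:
J(p) = 1 - p²/3
F(-363, -323) + J(-604) = -323 + (1 - ⅓*(-604)²) = -323 + (1 - ⅓*364816) = -323 + (1 - 364816/3) = -323 - 364813/3 = -365782/3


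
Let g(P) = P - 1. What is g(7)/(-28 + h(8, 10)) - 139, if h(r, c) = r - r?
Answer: -1949/14 ≈ -139.21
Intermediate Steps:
h(r, c) = 0
g(P) = -1 + P
g(7)/(-28 + h(8, 10)) - 139 = (-1 + 7)/(-28 + 0) - 139 = 6/(-28) - 139 = -1/28*6 - 139 = -3/14 - 139 = -1949/14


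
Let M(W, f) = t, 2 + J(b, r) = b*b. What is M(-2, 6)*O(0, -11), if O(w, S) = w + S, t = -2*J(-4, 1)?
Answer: 308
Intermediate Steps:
J(b, r) = -2 + b**2 (J(b, r) = -2 + b*b = -2 + b**2)
t = -28 (t = -2*(-2 + (-4)**2) = -2*(-2 + 16) = -2*14 = -28)
M(W, f) = -28
O(w, S) = S + w
M(-2, 6)*O(0, -11) = -28*(-11 + 0) = -28*(-11) = 308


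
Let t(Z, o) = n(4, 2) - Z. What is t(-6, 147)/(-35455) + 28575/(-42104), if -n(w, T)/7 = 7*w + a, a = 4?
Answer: -1003947953/1492797320 ≈ -0.67253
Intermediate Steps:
n(w, T) = -28 - 49*w (n(w, T) = -7*(7*w + 4) = -7*(4 + 7*w) = -28 - 49*w)
t(Z, o) = -224 - Z (t(Z, o) = (-28 - 49*4) - Z = (-28 - 196) - Z = -224 - Z)
t(-6, 147)/(-35455) + 28575/(-42104) = (-224 - 1*(-6))/(-35455) + 28575/(-42104) = (-224 + 6)*(-1/35455) + 28575*(-1/42104) = -218*(-1/35455) - 28575/42104 = 218/35455 - 28575/42104 = -1003947953/1492797320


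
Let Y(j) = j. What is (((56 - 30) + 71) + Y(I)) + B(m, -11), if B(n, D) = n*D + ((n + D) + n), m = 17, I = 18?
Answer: -49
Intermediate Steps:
B(n, D) = D + 2*n + D*n (B(n, D) = D*n + ((D + n) + n) = D*n + (D + 2*n) = D + 2*n + D*n)
(((56 - 30) + 71) + Y(I)) + B(m, -11) = (((56 - 30) + 71) + 18) + (-11 + 2*17 - 11*17) = ((26 + 71) + 18) + (-11 + 34 - 187) = (97 + 18) - 164 = 115 - 164 = -49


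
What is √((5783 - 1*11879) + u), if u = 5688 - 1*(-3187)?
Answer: √2779 ≈ 52.716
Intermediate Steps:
u = 8875 (u = 5688 + 3187 = 8875)
√((5783 - 1*11879) + u) = √((5783 - 1*11879) + 8875) = √((5783 - 11879) + 8875) = √(-6096 + 8875) = √2779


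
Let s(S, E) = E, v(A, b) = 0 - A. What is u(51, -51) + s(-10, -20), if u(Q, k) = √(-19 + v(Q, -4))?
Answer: -20 + I*√70 ≈ -20.0 + 8.3666*I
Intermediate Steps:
v(A, b) = -A
u(Q, k) = √(-19 - Q)
u(51, -51) + s(-10, -20) = √(-19 - 1*51) - 20 = √(-19 - 51) - 20 = √(-70) - 20 = I*√70 - 20 = -20 + I*√70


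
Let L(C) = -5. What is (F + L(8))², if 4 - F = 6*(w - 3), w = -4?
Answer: 1681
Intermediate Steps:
F = 46 (F = 4 - 6*(-4 - 3) = 4 - 6*(-7) = 4 - 1*(-42) = 4 + 42 = 46)
(F + L(8))² = (46 - 5)² = 41² = 1681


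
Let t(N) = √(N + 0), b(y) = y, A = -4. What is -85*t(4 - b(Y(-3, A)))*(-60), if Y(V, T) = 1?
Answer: 5100*√3 ≈ 8833.5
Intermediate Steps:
t(N) = √N
-85*t(4 - b(Y(-3, A)))*(-60) = -85*√(4 - 1*1)*(-60) = -85*√(4 - 1)*(-60) = -85*√3*(-60) = 5100*√3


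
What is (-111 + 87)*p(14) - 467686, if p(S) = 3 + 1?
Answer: -467782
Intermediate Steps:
p(S) = 4
(-111 + 87)*p(14) - 467686 = (-111 + 87)*4 - 467686 = -24*4 - 467686 = -96 - 467686 = -467782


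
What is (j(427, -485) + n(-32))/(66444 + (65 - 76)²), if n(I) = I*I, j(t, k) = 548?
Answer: 1572/66565 ≈ 0.023616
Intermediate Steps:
n(I) = I²
(j(427, -485) + n(-32))/(66444 + (65 - 76)²) = (548 + (-32)²)/(66444 + (65 - 76)²) = (548 + 1024)/(66444 + (-11)²) = 1572/(66444 + 121) = 1572/66565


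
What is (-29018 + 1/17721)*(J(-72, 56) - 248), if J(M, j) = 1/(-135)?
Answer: 17216866897937/2392335 ≈ 7.1967e+6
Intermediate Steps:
J(M, j) = -1/135
(-29018 + 1/17721)*(J(-72, 56) - 248) = (-29018 + 1/17721)*(-1/135 - 248) = (-29018 + 1/17721)*(-33481/135) = -514227977/17721*(-33481/135) = 17216866897937/2392335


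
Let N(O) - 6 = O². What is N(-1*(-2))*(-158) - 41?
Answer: -1621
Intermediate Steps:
N(O) = 6 + O²
N(-1*(-2))*(-158) - 41 = (6 + (-1*(-2))²)*(-158) - 41 = (6 + 2²)*(-158) - 41 = (6 + 4)*(-158) - 41 = 10*(-158) - 41 = -1580 - 41 = -1621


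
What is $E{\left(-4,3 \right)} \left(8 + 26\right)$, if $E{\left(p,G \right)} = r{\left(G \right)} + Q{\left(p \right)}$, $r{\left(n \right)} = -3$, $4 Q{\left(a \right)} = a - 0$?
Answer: $-136$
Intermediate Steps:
$Q{\left(a \right)} = \frac{a}{4}$ ($Q{\left(a \right)} = \frac{a - 0}{4} = \frac{a + 0}{4} = \frac{a}{4}$)
$E{\left(p,G \right)} = -3 + \frac{p}{4}$
$E{\left(-4,3 \right)} \left(8 + 26\right) = \left(-3 + \frac{1}{4} \left(-4\right)\right) \left(8 + 26\right) = \left(-3 - 1\right) 34 = \left(-4\right) 34 = -136$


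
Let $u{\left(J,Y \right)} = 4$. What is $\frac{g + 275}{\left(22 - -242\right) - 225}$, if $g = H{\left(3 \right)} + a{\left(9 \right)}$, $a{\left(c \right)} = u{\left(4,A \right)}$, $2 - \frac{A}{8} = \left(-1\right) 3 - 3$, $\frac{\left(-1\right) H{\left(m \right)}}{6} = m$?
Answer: $\frac{87}{13} \approx 6.6923$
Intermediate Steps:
$H{\left(m \right)} = - 6 m$
$A = 64$ ($A = 16 - 8 \left(\left(-1\right) 3 - 3\right) = 16 - 8 \left(-3 - 3\right) = 16 - -48 = 16 + 48 = 64$)
$a{\left(c \right)} = 4$
$g = -14$ ($g = \left(-6\right) 3 + 4 = -18 + 4 = -14$)
$\frac{g + 275}{\left(22 - -242\right) - 225} = \frac{-14 + 275}{\left(22 - -242\right) - 225} = \frac{261}{\left(22 + 242\right) - 225} = \frac{261}{264 - 225} = \frac{261}{39} = 261 \cdot \frac{1}{39} = \frac{87}{13}$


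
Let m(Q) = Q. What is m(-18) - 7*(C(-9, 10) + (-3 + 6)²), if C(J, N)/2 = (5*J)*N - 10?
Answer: 6359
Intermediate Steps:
C(J, N) = -20 + 10*J*N (C(J, N) = 2*((5*J)*N - 10) = 2*(5*J*N - 10) = 2*(-10 + 5*J*N) = -20 + 10*J*N)
m(-18) - 7*(C(-9, 10) + (-3 + 6)²) = -18 - 7*((-20 + 10*(-9)*10) + (-3 + 6)²) = -18 - 7*((-20 - 900) + 3²) = -18 - 7*(-920 + 9) = -18 - 7*(-911) = -18 - 1*(-6377) = -18 + 6377 = 6359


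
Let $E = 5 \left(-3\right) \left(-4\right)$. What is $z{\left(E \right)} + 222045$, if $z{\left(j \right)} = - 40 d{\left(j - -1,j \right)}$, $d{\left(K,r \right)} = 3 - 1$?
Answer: $221965$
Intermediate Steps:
$E = 60$ ($E = \left(-15\right) \left(-4\right) = 60$)
$d{\left(K,r \right)} = 2$
$z{\left(j \right)} = -80$ ($z{\left(j \right)} = \left(-40\right) 2 = -80$)
$z{\left(E \right)} + 222045 = -80 + 222045 = 221965$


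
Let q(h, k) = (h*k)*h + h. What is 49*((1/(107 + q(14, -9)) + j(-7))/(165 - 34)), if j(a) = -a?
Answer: 563500/215233 ≈ 2.6181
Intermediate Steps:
q(h, k) = h + k*h² (q(h, k) = k*h² + h = h + k*h²)
49*((1/(107 + q(14, -9)) + j(-7))/(165 - 34)) = 49*((1/(107 + 14*(1 + 14*(-9))) - 1*(-7))/(165 - 34)) = 49*((1/(107 + 14*(1 - 126)) + 7)/131) = 49*((1/(107 + 14*(-125)) + 7)*(1/131)) = 49*((1/(107 - 1750) + 7)*(1/131)) = 49*((1/(-1643) + 7)*(1/131)) = 49*((-1/1643 + 7)*(1/131)) = 49*((11500/1643)*(1/131)) = 49*(11500/215233) = 563500/215233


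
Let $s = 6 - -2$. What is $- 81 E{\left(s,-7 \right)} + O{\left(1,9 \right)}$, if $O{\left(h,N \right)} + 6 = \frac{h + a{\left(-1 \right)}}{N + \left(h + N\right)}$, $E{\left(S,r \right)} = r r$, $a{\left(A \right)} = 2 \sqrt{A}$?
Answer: $- \frac{75524}{19} + \frac{2 i}{19} \approx -3974.9 + 0.10526 i$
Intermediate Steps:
$s = 8$ ($s = 6 + 2 = 8$)
$E{\left(S,r \right)} = r^{2}$
$O{\left(h,N \right)} = -6 + \frac{h + 2 i}{h + 2 N}$ ($O{\left(h,N \right)} = -6 + \frac{h + 2 \sqrt{-1}}{N + \left(h + N\right)} = -6 + \frac{h + 2 i}{N + \left(N + h\right)} = -6 + \frac{h + 2 i}{h + 2 N}$)
$- 81 E{\left(s,-7 \right)} + O{\left(1,9 \right)} = - 81 \left(-7\right)^{2} + \frac{\left(-12\right) 9 - 5 + 2 i}{1 + 2 \cdot 9} = \left(-81\right) 49 + \frac{-108 - 5 + 2 i}{1 + 18} = -3969 + \frac{-113 + 2 i}{19} = -3969 - \left(\frac{113}{19} - \frac{2 i}{19}\right) = - \frac{75524}{19} + \frac{2 i}{19}$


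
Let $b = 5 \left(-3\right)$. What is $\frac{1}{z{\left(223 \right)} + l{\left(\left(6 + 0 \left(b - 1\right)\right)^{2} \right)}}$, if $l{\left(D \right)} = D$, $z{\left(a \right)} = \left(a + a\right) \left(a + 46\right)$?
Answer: $\frac{1}{120010} \approx 8.3326 \cdot 10^{-6}$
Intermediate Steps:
$b = -15$
$z{\left(a \right)} = 2 a \left(46 + a\right)$
$\frac{1}{z{\left(223 \right)} + l{\left(\left(6 + 0 \left(b - 1\right)\right)^{2} \right)}} = \frac{1}{2 \cdot 223 \left(46 + 223\right) + \left(6 + 0 \left(-15 - 1\right)\right)^{2}} = \frac{1}{2 \cdot 223 \cdot 269 + \left(6 + 0 \left(-16\right)\right)^{2}} = \frac{1}{119974 + \left(6 + 0\right)^{2}} = \frac{1}{119974 + 6^{2}} = \frac{1}{119974 + 36} = \frac{1}{120010}$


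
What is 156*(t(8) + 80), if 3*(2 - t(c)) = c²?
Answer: 9464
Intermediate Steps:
t(c) = 2 - c²/3
156*(t(8) + 80) = 156*((2 - ⅓*8²) + 80) = 156*((2 - ⅓*64) + 80) = 156*((2 - 64/3) + 80) = 156*(-58/3 + 80) = 156*(182/3) = 9464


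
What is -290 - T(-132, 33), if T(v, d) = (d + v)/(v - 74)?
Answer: -59839/206 ≈ -290.48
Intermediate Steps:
T(v, d) = (d + v)/(-74 + v)
-290 - T(-132, 33) = -290 - (33 - 132)/(-74 - 132) = -290 - (-99)/(-206) = -290 - (-1)*(-99)/206 = -290 - 1*99/206 = -290 - 99/206 = -59839/206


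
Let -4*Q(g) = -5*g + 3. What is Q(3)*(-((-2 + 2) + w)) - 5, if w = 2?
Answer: -11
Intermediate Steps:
Q(g) = -3/4 + 5*g/4 (Q(g) = -(-5*g + 3)/4 = -(3 - 5*g)/4 = -3/4 + 5*g/4)
Q(3)*(-((-2 + 2) + w)) - 5 = (-3/4 + (5/4)*3)*(-((-2 + 2) + 2)) - 5 = (-3/4 + 15/4)*(-(0 + 2)) - 5 = 3*(-1*2) - 5 = 3*(-2) - 5 = -6 - 5 = -11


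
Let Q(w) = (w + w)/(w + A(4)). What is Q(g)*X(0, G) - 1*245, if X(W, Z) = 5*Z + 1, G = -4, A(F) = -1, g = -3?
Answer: -547/2 ≈ -273.50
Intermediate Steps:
Q(w) = 2*w/(-1 + w) (Q(w) = (w + w)/(w - 1) = (2*w)/(-1 + w) = 2*w/(-1 + w))
X(W, Z) = 1 + 5*Z
Q(g)*X(0, G) - 1*245 = (2*(-3)/(-1 - 3))*(1 + 5*(-4)) - 1*245 = (2*(-3)/(-4))*(1 - 20) - 245 = (2*(-3)*(-¼))*(-19) - 245 = (3/2)*(-19) - 245 = -57/2 - 245 = -547/2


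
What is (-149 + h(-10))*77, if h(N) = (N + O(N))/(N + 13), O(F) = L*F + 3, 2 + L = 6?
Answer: -38038/3 ≈ -12679.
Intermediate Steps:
L = 4 (L = -2 + 6 = 4)
O(F) = 3 + 4*F (O(F) = 4*F + 3 = 3 + 4*F)
h(N) = (3 + 5*N)/(13 + N) (h(N) = (N + (3 + 4*N))/(N + 13) = (3 + 5*N)/(13 + N))
(-149 + h(-10))*77 = (-149 + (3 + 5*(-10))/(13 - 10))*77 = (-149 + (3 - 50)/3)*77 = (-149 + (1/3)*(-47))*77 = (-149 - 47/3)*77 = -494/3*77 = -38038/3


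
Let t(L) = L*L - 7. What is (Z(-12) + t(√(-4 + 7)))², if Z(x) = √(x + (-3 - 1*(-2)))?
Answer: (-4 + I*√13)² ≈ 3.0 - 28.844*I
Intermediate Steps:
Z(x) = √(-1 + x) (Z(x) = √(x + (-3 + 2)) = √(x - 1) = √(-1 + x))
t(L) = -7 + L² (t(L) = L² - 7 = -7 + L²)
(Z(-12) + t(√(-4 + 7)))² = (√(-1 - 12) + (-7 + (√(-4 + 7))²))² = (√(-13) + (-7 + (√3)²))² = (I*√13 + (-7 + 3))² = (I*√13 - 4)² = (-4 + I*√13)²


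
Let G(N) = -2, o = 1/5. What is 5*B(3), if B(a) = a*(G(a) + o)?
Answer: -27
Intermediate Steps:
o = 1/5 ≈ 0.20000
B(a) = -9*a/5 (B(a) = a*(-2 + 1/5) = a*(-9/5) = -9*a/5)
5*B(3) = 5*(-9/5*3) = 5*(-27/5) = -27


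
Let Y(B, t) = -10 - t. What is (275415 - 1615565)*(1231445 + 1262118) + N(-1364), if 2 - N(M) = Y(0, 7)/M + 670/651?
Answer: -95721042729238349/28644 ≈ -3.3417e+12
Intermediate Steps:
N(M) = 632/651 + 17/M (N(M) = 2 - ((-10 - 1*7)/M + 670/651) = 2 - ((-10 - 7)/M + 670*(1/651)) = 2 - (-17/M + 670/651) = 2 - (670/651 - 17/M) = 2 + (-670/651 + 17/M) = 632/651 + 17/M)
(275415 - 1615565)*(1231445 + 1262118) + N(-1364) = (275415 - 1615565)*(1231445 + 1262118) + (632/651 + 17/(-1364)) = -1340150*2493563 + (632/651 + 17*(-1/1364)) = -3341748454450 + (632/651 - 17/1364) = -3341748454450 + 27451/28644 = -95721042729238349/28644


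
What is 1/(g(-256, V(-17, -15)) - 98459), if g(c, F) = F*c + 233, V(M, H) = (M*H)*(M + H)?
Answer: 1/1990734 ≈ 5.0233e-7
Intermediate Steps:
V(M, H) = H*M*(H + M) (V(M, H) = (H*M)*(H + M) = H*M*(H + M))
g(c, F) = 233 + F*c
1/(g(-256, V(-17, -15)) - 98459) = 1/((233 - 15*(-17)*(-15 - 17)*(-256)) - 98459) = 1/((233 - 15*(-17)*(-32)*(-256)) - 98459) = 1/((233 - 8160*(-256)) - 98459) = 1/((233 + 2088960) - 98459) = 1/(2089193 - 98459) = 1/1990734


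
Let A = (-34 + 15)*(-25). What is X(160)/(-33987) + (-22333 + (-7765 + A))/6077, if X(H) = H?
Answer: -1007769221/206538999 ≈ -4.8793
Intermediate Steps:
A = 475 (A = -19*(-25) = 475)
X(160)/(-33987) + (-22333 + (-7765 + A))/6077 = 160/(-33987) + (-22333 + (-7765 + 475))/6077 = 160*(-1/33987) + (-22333 - 7290)*(1/6077) = -160/33987 - 29623*1/6077 = -160/33987 - 29623/6077 = -1007769221/206538999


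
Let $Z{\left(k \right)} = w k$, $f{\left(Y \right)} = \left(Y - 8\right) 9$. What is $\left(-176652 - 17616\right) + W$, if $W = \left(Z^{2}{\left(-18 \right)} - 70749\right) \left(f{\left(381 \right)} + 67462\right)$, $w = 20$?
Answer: $4167574701$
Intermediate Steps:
$f{\left(Y \right)} = -72 + 9 Y$ ($f{\left(Y \right)} = \left(-8 + Y\right) 9 = -72 + 9 Y$)
$Z{\left(k \right)} = 20 k$
$W = 4167768969$ ($W = \left(\left(20 \left(-18\right)\right)^{2} - 70749\right) \left(\left(-72 + 9 \cdot 381\right) + 67462\right) = \left(\left(-360\right)^{2} - 70749\right) \left(\left(-72 + 3429\right) + 67462\right) = \left(129600 - 70749\right) \left(3357 + 67462\right) = 58851 \cdot 70819 = 4167768969$)
$\left(-176652 - 17616\right) + W = \left(-176652 - 17616\right) + 4167768969 = -194268 + 4167768969 = 4167574701$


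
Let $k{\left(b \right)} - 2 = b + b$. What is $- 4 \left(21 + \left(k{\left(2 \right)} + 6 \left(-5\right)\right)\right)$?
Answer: $12$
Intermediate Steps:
$k{\left(b \right)} = 2 + 2 b$ ($k{\left(b \right)} = 2 + \left(b + b\right) = 2 + 2 b$)
$- 4 \left(21 + \left(k{\left(2 \right)} + 6 \left(-5\right)\right)\right) = - 4 \left(21 + \left(\left(2 + 2 \cdot 2\right) + 6 \left(-5\right)\right)\right) = - 4 \left(21 + \left(\left(2 + 4\right) - 30\right)\right) = - 4 \left(21 + \left(6 - 30\right)\right) = - 4 \left(21 - 24\right) = \left(-4\right) \left(-3\right) = 12$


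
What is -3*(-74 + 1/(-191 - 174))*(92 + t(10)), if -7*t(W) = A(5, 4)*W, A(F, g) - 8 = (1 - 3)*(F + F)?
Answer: 61909212/2555 ≈ 24231.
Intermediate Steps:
A(F, g) = 8 - 4*F (A(F, g) = 8 + (1 - 3)*(F + F) = 8 - 4*F)
t(W) = 12*W/7 (t(W) = -(8 - 4*5)*W/7 = -(8 - 20)*W/7 = -(-12)*W/7 = 12*W/7)
-3*(-74 + 1/(-191 - 174))*(92 + t(10)) = -3*(-74 + 1/(-191 - 174))*(92 + (12/7)*10) = -3*(-74 + 1/(-365))*(92 + 120/7) = -3*(-74 - 1/365)*764/7 = -(-81033)*764/(365*7) = -3*(-20636404/2555) = 61909212/2555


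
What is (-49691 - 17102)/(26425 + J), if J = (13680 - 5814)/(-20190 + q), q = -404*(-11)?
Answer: -525861289/208040092 ≈ -2.5277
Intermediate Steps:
q = 4444
J = -3933/7873 (J = (13680 - 5814)/(-20190 + 4444) = 7866/(-15746) = 7866*(-1/15746) = -3933/7873 ≈ -0.49956)
(-49691 - 17102)/(26425 + J) = (-49691 - 17102)/(26425 - 3933/7873) = -66793/208040092/7873 = -66793*7873/208040092 = -525861289/208040092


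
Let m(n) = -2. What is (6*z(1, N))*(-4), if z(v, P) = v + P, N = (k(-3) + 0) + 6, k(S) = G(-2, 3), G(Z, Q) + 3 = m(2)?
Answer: -48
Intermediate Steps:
G(Z, Q) = -5 (G(Z, Q) = -3 - 2 = -5)
k(S) = -5
N = 1 (N = (-5 + 0) + 6 = -5 + 6 = 1)
z(v, P) = P + v
(6*z(1, N))*(-4) = (6*(1 + 1))*(-4) = (6*2)*(-4) = 12*(-4) = -48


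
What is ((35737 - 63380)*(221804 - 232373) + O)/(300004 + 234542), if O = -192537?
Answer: 48661055/89091 ≈ 546.20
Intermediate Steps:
((35737 - 63380)*(221804 - 232373) + O)/(300004 + 234542) = ((35737 - 63380)*(221804 - 232373) - 192537)/(300004 + 234542) = (-27643*(-10569) - 192537)/534546 = (292158867 - 192537)*(1/534546) = 291966330*(1/534546) = 48661055/89091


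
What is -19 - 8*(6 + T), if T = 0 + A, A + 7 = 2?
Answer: -27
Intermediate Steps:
A = -5 (A = -7 + 2 = -5)
T = -5 (T = 0 - 5 = -5)
-19 - 8*(6 + T) = -19 - 8*(6 - 5) = -19 - 8 = -27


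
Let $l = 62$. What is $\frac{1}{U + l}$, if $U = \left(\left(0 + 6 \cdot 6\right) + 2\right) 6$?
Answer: $\frac{1}{290} \approx 0.0034483$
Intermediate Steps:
$U = 228$ ($U = \left(\left(0 + 36\right) + 2\right) 6 = \left(36 + 2\right) 6 = 38 \cdot 6 = 228$)
$\frac{1}{U + l} = \frac{1}{228 + 62} = \frac{1}{290}$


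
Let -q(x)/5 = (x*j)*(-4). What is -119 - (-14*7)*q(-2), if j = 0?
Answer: -119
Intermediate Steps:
q(x) = 0 (q(x) = -5*x*0*(-4) = -0*(-4) = -5*0 = 0)
-119 - (-14*7)*q(-2) = -119 - (-14*7)*0 = -119 - (-98)*0 = -119 - 1*0 = -119 + 0 = -119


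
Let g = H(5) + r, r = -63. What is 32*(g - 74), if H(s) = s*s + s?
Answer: -3424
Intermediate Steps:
H(s) = s + s² (H(s) = s² + s = s + s²)
g = -33 (g = 5*(1 + 5) - 63 = 5*6 - 63 = 30 - 63 = -33)
32*(g - 74) = 32*(-33 - 74) = 32*(-107) = -3424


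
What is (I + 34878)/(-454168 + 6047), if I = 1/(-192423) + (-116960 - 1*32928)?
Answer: 22130569231/86228787183 ≈ 0.25665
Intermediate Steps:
I = -28841898625/192423 (I = -1/192423 + (-116960 - 32928) = -1/192423 - 149888 = -28841898625/192423 ≈ -1.4989e+5)
(I + 34878)/(-454168 + 6047) = (-28841898625/192423 + 34878)/(-454168 + 6047) = -22130569231/192423/(-448121) = -22130569231/192423*(-1/448121) = 22130569231/86228787183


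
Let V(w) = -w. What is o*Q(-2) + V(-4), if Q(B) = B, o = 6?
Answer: -8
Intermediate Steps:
o*Q(-2) + V(-4) = 6*(-2) - 1*(-4) = -12 + 4 = -8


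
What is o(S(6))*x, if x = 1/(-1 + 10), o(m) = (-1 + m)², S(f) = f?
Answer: 25/9 ≈ 2.7778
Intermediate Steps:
x = ⅑ (x = 1/9 = ⅑ ≈ 0.11111)
o(S(6))*x = (-1 + 6)²*(⅑) = 5²*(⅑) = 25*(⅑) = 25/9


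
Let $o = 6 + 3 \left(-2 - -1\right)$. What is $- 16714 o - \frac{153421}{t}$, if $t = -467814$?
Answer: $- \frac{23456976167}{467814} \approx -50142.0$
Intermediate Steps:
$o = 3$ ($o = 6 + 3 \left(-2 + 1\right) = 6 + 3 \left(-1\right) = 6 - 3 = 3$)
$- 16714 o - \frac{153421}{t} = \left(-16714\right) 3 - \frac{153421}{-467814} = -50142 - - \frac{153421}{467814} = -50142 + \frac{153421}{467814} = - \frac{23456976167}{467814}$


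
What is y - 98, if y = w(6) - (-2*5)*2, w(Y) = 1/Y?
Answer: -467/6 ≈ -77.833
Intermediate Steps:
y = 121/6 (y = 1/6 - (-2*5)*2 = ⅙ - (-10)*2 = ⅙ - 1*(-20) = ⅙ + 20 = 121/6 ≈ 20.167)
y - 98 = 121/6 - 98 = -467/6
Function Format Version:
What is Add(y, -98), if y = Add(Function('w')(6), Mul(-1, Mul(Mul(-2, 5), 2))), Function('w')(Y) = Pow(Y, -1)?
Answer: Rational(-467, 6) ≈ -77.833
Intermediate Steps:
y = Rational(121, 6) (y = Add(Pow(6, -1), Mul(-1, Mul(Mul(-2, 5), 2))) = Add(Rational(1, 6), Mul(-1, Mul(-10, 2))) = Add(Rational(1, 6), Mul(-1, -20)) = Add(Rational(1, 6), 20) = Rational(121, 6) ≈ 20.167)
Add(y, -98) = Add(Rational(121, 6), -98) = Rational(-467, 6)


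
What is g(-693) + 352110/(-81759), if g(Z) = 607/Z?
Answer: -97879981/18886329 ≈ -5.1826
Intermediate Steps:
g(-693) + 352110/(-81759) = 607/(-693) + 352110/(-81759) = 607*(-1/693) + 352110*(-1/81759) = -607/693 - 117370/27253 = -97879981/18886329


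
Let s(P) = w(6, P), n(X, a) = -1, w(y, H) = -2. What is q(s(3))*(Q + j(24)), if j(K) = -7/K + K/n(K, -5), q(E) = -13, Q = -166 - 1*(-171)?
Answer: 6019/24 ≈ 250.79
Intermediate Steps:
s(P) = -2
Q = 5 (Q = -166 + 171 = 5)
j(K) = -K - 7/K (j(K) = -7/K + K/(-1) = -7/K + K*(-1) = -7/K - K = -K - 7/K)
q(s(3))*(Q + j(24)) = -13*(5 + (-1*24 - 7/24)) = -13*(5 + (-24 - 7*1/24)) = -13*(5 + (-24 - 7/24)) = -13*(5 - 583/24) = -13*(-463/24) = 6019/24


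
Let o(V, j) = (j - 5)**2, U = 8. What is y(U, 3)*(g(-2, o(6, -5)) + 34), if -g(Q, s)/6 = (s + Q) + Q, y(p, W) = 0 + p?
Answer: -4336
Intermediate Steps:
y(p, W) = p
o(V, j) = (-5 + j)**2
g(Q, s) = -12*Q - 6*s (g(Q, s) = -6*((s + Q) + Q) = -6*((Q + s) + Q) = -6*(s + 2*Q) = -12*Q - 6*s)
y(U, 3)*(g(-2, o(6, -5)) + 34) = 8*((-12*(-2) - 6*(-5 - 5)**2) + 34) = 8*((24 - 6*(-10)**2) + 34) = 8*((24 - 6*100) + 34) = 8*((24 - 600) + 34) = 8*(-576 + 34) = 8*(-542) = -4336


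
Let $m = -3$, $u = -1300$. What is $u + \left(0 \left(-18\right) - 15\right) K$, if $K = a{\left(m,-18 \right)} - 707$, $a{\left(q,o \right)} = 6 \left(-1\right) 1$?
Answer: $9395$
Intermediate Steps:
$a{\left(q,o \right)} = -6$ ($a{\left(q,o \right)} = \left(-6\right) 1 = -6$)
$K = -713$ ($K = -6 - 707 = -713$)
$u + \left(0 \left(-18\right) - 15\right) K = -1300 + \left(0 \left(-18\right) - 15\right) \left(-713\right) = -1300 + \left(0 - 15\right) \left(-713\right) = -1300 - -10695 = -1300 + 10695 = 9395$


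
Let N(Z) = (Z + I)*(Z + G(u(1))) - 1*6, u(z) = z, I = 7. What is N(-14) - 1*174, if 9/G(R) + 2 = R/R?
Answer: -19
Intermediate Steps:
G(R) = -9 (G(R) = 9/(-2 + R/R) = 9/(-2 + 1) = 9/(-1) = 9*(-1) = -9)
N(Z) = -6 + (-9 + Z)*(7 + Z) (N(Z) = (Z + 7)*(Z - 9) - 1*6 = (7 + Z)*(-9 + Z) - 6 = (-9 + Z)*(7 + Z) - 6 = -6 + (-9 + Z)*(7 + Z))
N(-14) - 1*174 = (-69 + (-14)² - 2*(-14)) - 1*174 = (-69 + 196 + 28) - 174 = 155 - 174 = -19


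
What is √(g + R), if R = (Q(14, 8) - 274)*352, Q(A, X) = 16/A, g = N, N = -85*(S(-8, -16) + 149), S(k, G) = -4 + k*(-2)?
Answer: I*√5376805/7 ≈ 331.26*I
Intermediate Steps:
S(k, G) = -4 - 2*k
N = -13685 (N = -85*((-4 - 2*(-8)) + 149) = -85*((-4 + 16) + 149) = -85*(12 + 149) = -85*161 = -13685)
g = -13685
R = -672320/7 (R = (16/14 - 274)*352 = (16*(1/14) - 274)*352 = (8/7 - 274)*352 = -1910/7*352 = -672320/7 ≈ -96046.)
√(g + R) = √(-13685 - 672320/7) = √(-768115/7) = I*√5376805/7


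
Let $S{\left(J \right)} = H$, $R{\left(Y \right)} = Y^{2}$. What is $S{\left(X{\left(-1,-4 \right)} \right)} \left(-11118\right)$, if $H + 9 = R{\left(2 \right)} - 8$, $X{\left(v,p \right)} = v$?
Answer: $144534$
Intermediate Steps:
$H = -13$ ($H = -9 - \left(8 - 2^{2}\right) = -9 + \left(4 - 8\right) = -9 - 4 = -13$)
$S{\left(J \right)} = -13$
$S{\left(X{\left(-1,-4 \right)} \right)} \left(-11118\right) = \left(-13\right) \left(-11118\right) = 144534$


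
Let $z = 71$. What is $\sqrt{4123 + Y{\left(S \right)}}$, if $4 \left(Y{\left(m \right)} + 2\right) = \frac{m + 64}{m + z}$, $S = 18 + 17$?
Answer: $\frac{\sqrt{185224718}}{212} \approx 64.197$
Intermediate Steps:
$S = 35$
$Y{\left(m \right)} = -2 + \frac{64 + m}{4 \left(71 + m\right)}$ ($Y{\left(m \right)} = -2 + \frac{\left(m + 64\right) \frac{1}{m + 71}}{4} = -2 + \frac{\left(64 + m\right) \frac{1}{71 + m}}{4} = -2 + \frac{\frac{1}{71 + m} \left(64 + m\right)}{4} = -2 + \frac{64 + m}{4 \left(71 + m\right)}$)
$\sqrt{4123 + Y{\left(S \right)}} = \sqrt{4123 + \frac{7 \left(-72 - 35\right)}{4 \left(71 + 35\right)}} = \sqrt{4123 + \frac{7 \left(-72 - 35\right)}{4 \cdot 106}} = \sqrt{4123 + \frac{7}{4} \cdot \frac{1}{106} \left(-107\right)} = \sqrt{4123 - \frac{749}{424}} = \sqrt{\frac{1747403}{424}} = \frac{\sqrt{185224718}}{212}$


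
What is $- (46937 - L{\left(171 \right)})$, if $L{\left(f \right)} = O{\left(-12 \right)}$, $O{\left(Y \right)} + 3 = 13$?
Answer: $-46927$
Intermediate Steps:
$O{\left(Y \right)} = 10$ ($O{\left(Y \right)} = -3 + 13 = 10$)
$L{\left(f \right)} = 10$
$- (46937 - L{\left(171 \right)}) = - (46937 - 10) = \left(-1\right) 46927 = -46927$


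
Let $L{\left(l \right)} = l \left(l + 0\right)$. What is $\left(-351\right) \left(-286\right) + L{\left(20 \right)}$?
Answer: $100786$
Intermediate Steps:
$L{\left(l \right)} = l^{2}$ ($L{\left(l \right)} = l l = l^{2}$)
$\left(-351\right) \left(-286\right) + L{\left(20 \right)} = \left(-351\right) \left(-286\right) + 20^{2} = 100386 + 400 = 100786$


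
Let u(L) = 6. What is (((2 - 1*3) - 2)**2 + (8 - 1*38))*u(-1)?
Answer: -126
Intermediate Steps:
(((2 - 1*3) - 2)**2 + (8 - 1*38))*u(-1) = (((2 - 1*3) - 2)**2 + (8 - 1*38))*6 = (((2 - 3) - 2)**2 + (8 - 38))*6 = ((-1 - 2)**2 - 30)*6 = ((-3)**2 - 30)*6 = (9 - 30)*6 = -21*6 = -126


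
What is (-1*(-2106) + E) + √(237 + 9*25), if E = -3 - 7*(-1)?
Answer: 2110 + √462 ≈ 2131.5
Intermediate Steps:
E = 4 (E = -3 + 7 = 4)
(-1*(-2106) + E) + √(237 + 9*25) = (-1*(-2106) + 4) + √(237 + 9*25) = (2106 + 4) + √(237 + 225) = 2110 + √462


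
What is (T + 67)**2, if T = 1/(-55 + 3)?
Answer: 12131289/2704 ≈ 4486.4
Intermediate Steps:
T = -1/52 (T = 1/(-52) = -1/52 ≈ -0.019231)
(T + 67)**2 = (-1/52 + 67)**2 = (3483/52)**2 = 12131289/2704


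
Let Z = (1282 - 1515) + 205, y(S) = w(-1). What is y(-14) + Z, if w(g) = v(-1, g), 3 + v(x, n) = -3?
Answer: -34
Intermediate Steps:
v(x, n) = -6 (v(x, n) = -3 - 3 = -6)
w(g) = -6
y(S) = -6
Z = -28 (Z = -233 + 205 = -28)
y(-14) + Z = -6 - 28 = -34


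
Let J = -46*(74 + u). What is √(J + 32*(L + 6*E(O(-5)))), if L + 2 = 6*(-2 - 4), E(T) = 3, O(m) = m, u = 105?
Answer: 3*I*√986 ≈ 94.202*I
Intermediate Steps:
L = -38 (L = -2 + 6*(-2 - 4) = -2 + 6*(-6) = -2 - 36 = -38)
J = -8234 (J = -46*(74 + 105) = -46*179 = -8234)
√(J + 32*(L + 6*E(O(-5)))) = √(-8234 + 32*(-38 + 6*3)) = √(-8234 + 32*(-38 + 18)) = √(-8234 + 32*(-20)) = √(-8234 - 640) = √(-8874) = 3*I*√986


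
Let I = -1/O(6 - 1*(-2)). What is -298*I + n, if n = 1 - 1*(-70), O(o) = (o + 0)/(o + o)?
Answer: 667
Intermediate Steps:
O(o) = 1/2 (O(o) = o/((2*o)) = o*(1/(2*o)) = 1/2)
n = 71 (n = 1 + 70 = 71)
I = -2 (I = -1/1/2 = -1*2 = -2)
-298*I + n = -298*(-2) + 71 = -149*(-4) + 71 = 596 + 71 = 667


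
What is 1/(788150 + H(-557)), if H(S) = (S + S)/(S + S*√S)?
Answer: (√557 - I)/(2*(-394076*I + 394075*√557)) ≈ 1.2688e-6 + 1.3615e-13*I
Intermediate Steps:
H(S) = 2*S/(S + S^(3/2)) (H(S) = (2*S)/(S + S^(3/2)) = 2*S/(S + S^(3/2)))
1/(788150 + H(-557)) = 1/(788150 + 2*(-557)/(-557 + (-557)^(3/2))) = 1/(788150 + 2*(-557)/(-557 - 557*I*√557)) = 1/(788150 - 1114/(-557 - 557*I*√557))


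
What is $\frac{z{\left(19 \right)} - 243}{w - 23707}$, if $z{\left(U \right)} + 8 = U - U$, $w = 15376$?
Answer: $\frac{251}{8331} \approx 0.030128$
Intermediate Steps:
$z{\left(U \right)} = -8$ ($z{\left(U \right)} = -8 + \left(U - U\right) = -8 + 0 = -8$)
$\frac{z{\left(19 \right)} - 243}{w - 23707} = \frac{-8 - 243}{15376 - 23707} = - \frac{251}{-8331} = \left(-251\right) \left(- \frac{1}{8331}\right) = \frac{251}{8331}$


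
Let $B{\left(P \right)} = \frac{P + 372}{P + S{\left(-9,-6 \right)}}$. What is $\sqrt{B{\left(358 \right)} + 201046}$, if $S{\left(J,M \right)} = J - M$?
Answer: $\frac{2 \sqrt{253370813}}{71} \approx 448.38$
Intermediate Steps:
$B{\left(P \right)} = \frac{372 + P}{-3 + P}$ ($B{\left(P \right)} = \frac{P + 372}{P - 3} = \frac{372 + P}{P + \left(-9 + 6\right)} = \frac{372 + P}{P - 3} = \frac{372 + P}{-3 + P}$)
$\sqrt{B{\left(358 \right)} + 201046} = \sqrt{\frac{372 + 358}{-3 + 358} + 201046} = \sqrt{\frac{1}{355} \cdot 730 + 201046} = \sqrt{\frac{146}{71} + 201046} = \sqrt{\frac{14274412}{71}} = \frac{2 \sqrt{253370813}}{71}$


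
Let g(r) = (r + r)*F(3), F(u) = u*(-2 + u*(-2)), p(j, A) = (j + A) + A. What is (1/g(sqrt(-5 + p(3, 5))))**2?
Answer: 1/18432 ≈ 5.4253e-5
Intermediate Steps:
p(j, A) = j + 2*A (p(j, A) = (A + j) + A = j + 2*A)
F(u) = u*(-2 - 2*u)
g(r) = -48*r (g(r) = (r + r)*(-2*3*(1 + 3)) = (2*r)*(-2*3*4) = (2*r)*(-24) = -48*r)
(1/g(sqrt(-5 + p(3, 5))))**2 = (1/(-48*sqrt(-5 + (3 + 2*5))))**2 = (1/(-48*sqrt(-5 + (3 + 10))))**2 = (1/(-48*sqrt(-5 + 13)))**2 = (1/(-96*sqrt(2)))**2 = (-sqrt(2)/192)**2 = 1/18432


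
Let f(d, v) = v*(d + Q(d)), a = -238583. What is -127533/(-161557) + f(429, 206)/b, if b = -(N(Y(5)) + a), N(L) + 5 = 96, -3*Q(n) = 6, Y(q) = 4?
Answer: 22313238535/19265026022 ≈ 1.1582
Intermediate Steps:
Q(n) = -2 (Q(n) = -⅓*6 = -2)
N(L) = 91 (N(L) = -5 + 96 = 91)
b = 238492 (b = -(91 - 238583) = -1*(-238492) = 238492)
f(d, v) = v*(-2 + d) (f(d, v) = v*(d - 2) = v*(-2 + d))
-127533/(-161557) + f(429, 206)/b = -127533/(-161557) + (206*(-2 + 429))/238492 = -127533*(-1/161557) + (206*427)*(1/238492) = 127533/161557 + 87962*(1/238492) = 127533/161557 + 43981/119246 = 22313238535/19265026022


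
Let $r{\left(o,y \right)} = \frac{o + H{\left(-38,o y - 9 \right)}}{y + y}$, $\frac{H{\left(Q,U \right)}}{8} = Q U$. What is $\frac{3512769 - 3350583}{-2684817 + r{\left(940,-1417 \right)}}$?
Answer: $- \frac{229817562}{4006848487} \approx -0.057356$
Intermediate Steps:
$H{\left(Q,U \right)} = 8 Q U$
$r{\left(o,y \right)} = \frac{2736 + o - 304 o y}{2 y}$ ($r{\left(o,y \right)} = \frac{o + 8 \left(-38\right) \left(o y - 9\right)}{y + y} = \frac{o + 8 \left(-38\right) \left(-9 + o y\right)}{2 y} = \left(o - \left(-2736 + 304 o y\right)\right) \frac{1}{2 y} = \left(2736 + o - 304 o y\right) \frac{1}{2 y} = \frac{2736 + o - 304 o y}{2 y}$)
$\frac{3512769 - 3350583}{-2684817 + r{\left(940,-1417 \right)}} = \frac{3512769 - 3350583}{-2684817 + \frac{2736 + 940 - 285760 \left(-1417\right)}{2 \left(-1417\right)}} = \frac{162186}{-2684817 + \frac{1}{2} \left(- \frac{1}{1417}\right) \left(2736 + 940 + 404921920\right)} = \frac{162186}{-2684817 + \frac{1}{2} \left(- \frac{1}{1417}\right) 404925596} = \frac{162186}{-2684817 - \frac{202462798}{1417}} = \frac{162186}{- \frac{4006848487}{1417}} = 162186 \left(- \frac{1417}{4006848487}\right) = - \frac{229817562}{4006848487}$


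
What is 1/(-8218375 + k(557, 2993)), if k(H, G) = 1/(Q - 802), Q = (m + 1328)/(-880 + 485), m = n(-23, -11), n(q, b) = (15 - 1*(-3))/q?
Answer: -7316696/60131351498085 ≈ -1.2168e-7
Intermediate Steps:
n(q, b) = 18/q (n(q, b) = (15 + 3)/q = 18/q)
m = -18/23 (m = 18/(-23) = 18*(-1/23) = -18/23 ≈ -0.78261)
Q = -30526/9085 (Q = (-18/23 + 1328)/(-880 + 485) = (30526/23)/(-395) = (30526/23)*(-1/395) = -30526/9085 ≈ -3.3600)
k(H, G) = -9085/7316696 (k(H, G) = 1/(-30526/9085 - 802) = 1/(-7316696/9085) = -9085/7316696)
1/(-8218375 + k(557, 2993)) = 1/(-8218375 - 9085/7316696) = 1/(-60131351498085/7316696) = -7316696/60131351498085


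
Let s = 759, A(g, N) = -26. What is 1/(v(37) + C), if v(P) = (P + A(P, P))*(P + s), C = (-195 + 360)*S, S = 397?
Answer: 1/74261 ≈ 1.3466e-5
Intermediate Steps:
C = 65505 (C = (-195 + 360)*397 = 165*397 = 65505)
v(P) = (-26 + P)*(759 + P) (v(P) = (P - 26)*(P + 759) = (-26 + P)*(759 + P))
1/(v(37) + C) = 1/((-19734 + 37² + 733*37) + 65505) = 1/((-19734 + 1369 + 27121) + 65505) = 1/(8756 + 65505) = 1/74261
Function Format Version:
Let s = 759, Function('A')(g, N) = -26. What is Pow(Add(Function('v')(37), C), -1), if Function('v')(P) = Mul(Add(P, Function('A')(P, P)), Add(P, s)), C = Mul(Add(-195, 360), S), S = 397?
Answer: Rational(1, 74261) ≈ 1.3466e-5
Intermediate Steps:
C = 65505 (C = Mul(Add(-195, 360), 397) = Mul(165, 397) = 65505)
Function('v')(P) = Mul(Add(-26, P), Add(759, P)) (Function('v')(P) = Mul(Add(P, -26), Add(P, 759)) = Mul(Add(-26, P), Add(759, P)))
Pow(Add(Function('v')(37), C), -1) = Pow(Add(Add(-19734, Pow(37, 2), Mul(733, 37)), 65505), -1) = Pow(Add(Add(-19734, 1369, 27121), 65505), -1) = Pow(Add(8756, 65505), -1) = Pow(74261, -1) = Rational(1, 74261)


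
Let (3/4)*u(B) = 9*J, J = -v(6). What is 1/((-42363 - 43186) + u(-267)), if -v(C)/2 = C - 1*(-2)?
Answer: -1/85357 ≈ -1.1715e-5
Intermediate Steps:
v(C) = -4 - 2*C (v(C) = -2*(C - 1*(-2)) = -2*(C + 2) = -2*(2 + C) = -4 - 2*C)
J = 16 (J = -(-4 - 2*6) = -(-4 - 12) = -1*(-16) = 16)
u(B) = 192 (u(B) = 4*(9*16)/3 = (4/3)*144 = 192)
1/((-42363 - 43186) + u(-267)) = 1/((-42363 - 43186) + 192) = 1/(-85549 + 192) = 1/(-85357) = -1/85357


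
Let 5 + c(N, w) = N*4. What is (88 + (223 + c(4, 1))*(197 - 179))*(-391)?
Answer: -1681300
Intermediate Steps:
c(N, w) = -5 + 4*N (c(N, w) = -5 + N*4 = -5 + 4*N)
(88 + (223 + c(4, 1))*(197 - 179))*(-391) = (88 + (223 + (-5 + 4*4))*(197 - 179))*(-391) = (88 + (223 + (-5 + 16))*18)*(-391) = (88 + (223 + 11)*18)*(-391) = (88 + 234*18)*(-391) = (88 + 4212)*(-391) = 4300*(-391) = -1681300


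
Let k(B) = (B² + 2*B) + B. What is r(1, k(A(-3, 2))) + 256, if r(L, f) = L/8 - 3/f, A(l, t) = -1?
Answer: 2061/8 ≈ 257.63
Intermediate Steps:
k(B) = B² + 3*B
r(L, f) = -3/f + L/8 (r(L, f) = L*(⅛) - 3/f = L/8 - 3/f = -3/f + L/8)
r(1, k(A(-3, 2))) + 256 = (-3*(-1/(3 - 1)) + (⅛)*1) + 256 = (-3/((-1*2)) + ⅛) + 256 = (-3/(-2) + ⅛) + 256 = (-3*(-½) + ⅛) + 256 = (3/2 + ⅛) + 256 = 13/8 + 256 = 2061/8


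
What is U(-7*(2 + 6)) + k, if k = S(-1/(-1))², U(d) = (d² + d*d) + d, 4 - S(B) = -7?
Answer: 6337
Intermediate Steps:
S(B) = 11 (S(B) = 4 - 1*(-7) = 4 + 7 = 11)
U(d) = d + 2*d² (U(d) = (d² + d²) + d = 2*d² + d = d + 2*d²)
k = 121 (k = 11² = 121)
U(-7*(2 + 6)) + k = (-7*(2 + 6))*(1 + 2*(-7*(2 + 6))) + 121 = (-7*8)*(1 + 2*(-7*8)) + 121 = -56*(1 + 2*(-56)) + 121 = -56*(1 - 112) + 121 = -56*(-111) + 121 = 6216 + 121 = 6337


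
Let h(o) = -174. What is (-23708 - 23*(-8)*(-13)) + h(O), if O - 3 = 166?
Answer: -26274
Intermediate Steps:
O = 169 (O = 3 + 166 = 169)
(-23708 - 23*(-8)*(-13)) + h(O) = (-23708 - 23*(-8)*(-13)) - 174 = (-23708 + 184*(-13)) - 174 = (-23708 - 2392) - 174 = -26100 - 174 = -26274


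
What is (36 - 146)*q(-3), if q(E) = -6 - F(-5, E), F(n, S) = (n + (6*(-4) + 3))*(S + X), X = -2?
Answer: 14960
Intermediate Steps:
F(n, S) = (-21 + n)*(-2 + S) (F(n, S) = (n + (6*(-4) + 3))*(S - 2) = (n + (-24 + 3))*(-2 + S) = (n - 21)*(-2 + S) = (-21 + n)*(-2 + S))
q(E) = -58 + 26*E (q(E) = -6 - (42 - 21*E - 2*(-5) + E*(-5)) = -6 - (42 - 21*E + 10 - 5*E) = -6 - (52 - 26*E) = -6 + (-52 + 26*E) = -58 + 26*E)
(36 - 146)*q(-3) = (36 - 146)*(-58 + 26*(-3)) = -110*(-58 - 78) = -110*(-136) = 14960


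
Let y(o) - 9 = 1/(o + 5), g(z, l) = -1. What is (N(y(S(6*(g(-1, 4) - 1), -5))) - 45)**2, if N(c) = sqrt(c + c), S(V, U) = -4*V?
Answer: 108281/53 - 180*sqrt(12667)/53 ≈ 1660.8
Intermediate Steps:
y(o) = 9 + 1/(5 + o) (y(o) = 9 + 1/(o + 5) = 9 + 1/(5 + o))
N(c) = sqrt(2)*sqrt(c) (N(c) = sqrt(2*c) = sqrt(2)*sqrt(c))
(N(y(S(6*(g(-1, 4) - 1), -5))) - 45)**2 = (sqrt(2)*sqrt((46 + 9*(-24*(-1 - 1)))/(5 - 24*(-1 - 1))) - 45)**2 = (sqrt(2)*sqrt((46 + 9*(-24*(-2)))/(5 - 24*(-2))) - 45)**2 = (sqrt(2)*sqrt((46 + 9*(-4*(-12)))/(5 - 4*(-12))) - 45)**2 = (sqrt(2)*sqrt((46 + 9*48)/(5 + 48)) - 45)**2 = (sqrt(2)*sqrt((46 + 432)/53) - 45)**2 = (sqrt(2)*sqrt((1/53)*478) - 45)**2 = (sqrt(2)*sqrt(478/53) - 45)**2 = (sqrt(2)*(sqrt(25334)/53) - 45)**2 = (2*sqrt(12667)/53 - 45)**2 = (-45 + 2*sqrt(12667)/53)**2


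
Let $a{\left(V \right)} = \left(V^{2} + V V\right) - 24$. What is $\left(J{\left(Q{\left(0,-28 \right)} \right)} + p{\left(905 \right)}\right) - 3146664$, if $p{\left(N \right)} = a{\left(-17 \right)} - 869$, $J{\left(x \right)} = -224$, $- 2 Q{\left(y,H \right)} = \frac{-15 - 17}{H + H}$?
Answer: $-3147203$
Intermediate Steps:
$a{\left(V \right)} = -24 + 2 V^{2}$ ($a{\left(V \right)} = \left(V^{2} + V^{2}\right) - 24 = 2 V^{2} - 24 = -24 + 2 V^{2}$)
$Q{\left(y,H \right)} = \frac{8}{H}$ ($Q{\left(y,H \right)} = - \frac{\left(-15 - 17\right) \frac{1}{H + H}}{2} = - \frac{\left(-32\right) \frac{1}{2 H}}{2} = - \frac{\left(-16\right) \frac{1}{H}}{2} = \frac{8}{H}$)
$p{\left(N \right)} = -315$ ($p{\left(N \right)} = \left(-24 + 2 \left(-17\right)^{2}\right) - 869 = \left(-24 + 2 \cdot 289\right) - 869 = \left(-24 + 578\right) - 869 = 554 - 869 = -315$)
$\left(J{\left(Q{\left(0,-28 \right)} \right)} + p{\left(905 \right)}\right) - 3146664 = \left(-224 - 315\right) - 3146664 = -539 - 3146664 = -3147203$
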